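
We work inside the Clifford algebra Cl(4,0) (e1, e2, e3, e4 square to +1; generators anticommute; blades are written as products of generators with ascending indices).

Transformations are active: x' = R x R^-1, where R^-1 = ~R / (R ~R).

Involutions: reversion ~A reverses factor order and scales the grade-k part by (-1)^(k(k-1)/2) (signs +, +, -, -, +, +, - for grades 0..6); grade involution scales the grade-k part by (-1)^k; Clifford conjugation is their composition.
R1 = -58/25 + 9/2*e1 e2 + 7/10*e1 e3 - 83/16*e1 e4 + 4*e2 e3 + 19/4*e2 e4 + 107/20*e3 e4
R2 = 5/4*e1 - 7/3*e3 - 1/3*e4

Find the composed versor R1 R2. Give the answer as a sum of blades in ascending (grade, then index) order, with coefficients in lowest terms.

Distribute over the terms of R2 (each basis-blade product reordered to ascending indices, repeated generators contracted through their squares):
R1 (5/4*e1) = -29/10*e1 - 45/8*e2 - 7/8*e3 + 415/64*e4 + 5*e1 e2 e3 + 95/16*e1 e2 e4 + 107/16*e1 e3 e4
R1 (-7/3*e3) = -49/30*e1 - 28/3*e2 + 406/75*e3 + 749/60*e4 - 21/2*e1 e2 e3 - 581/48*e1 e3 e4 + 133/12*e2 e3 e4
R1 (-1/3*e4) = 83/48*e1 - 19/12*e2 - 107/60*e3 + 58/75*e4 - 3/2*e1 e2 e4 - 7/30*e1 e3 e4 - 4/3*e2 e3 e4
Summing the partial products and collecting blades:
Answer: -673/240*e1 - 397/24*e2 + 551/200*e3 + 94757/4800*e4 - 11/2*e1 e2 e3 + 71/16*e1 e2 e4 - 113/20*e1 e3 e4 + 39/4*e2 e3 e4


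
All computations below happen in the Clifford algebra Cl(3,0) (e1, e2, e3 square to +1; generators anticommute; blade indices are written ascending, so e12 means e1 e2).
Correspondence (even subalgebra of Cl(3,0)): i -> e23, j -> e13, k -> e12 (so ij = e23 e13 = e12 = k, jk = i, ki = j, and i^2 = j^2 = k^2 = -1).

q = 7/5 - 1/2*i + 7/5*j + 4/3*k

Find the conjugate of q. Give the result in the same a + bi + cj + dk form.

In blades: q = 7/5 + 4/3*e12 + 7/5*e13 - 1/2*e23.
Quaternion conjugation is reversion on the even subalgebra: the scalar is fixed and every grade-2 blade flips sign, giving 7/5 - 4/3*e12 - 7/5*e13 + 1/2*e23; translating back:
Answer: 7/5 + 1/2*i - 7/5*j - 4/3*k


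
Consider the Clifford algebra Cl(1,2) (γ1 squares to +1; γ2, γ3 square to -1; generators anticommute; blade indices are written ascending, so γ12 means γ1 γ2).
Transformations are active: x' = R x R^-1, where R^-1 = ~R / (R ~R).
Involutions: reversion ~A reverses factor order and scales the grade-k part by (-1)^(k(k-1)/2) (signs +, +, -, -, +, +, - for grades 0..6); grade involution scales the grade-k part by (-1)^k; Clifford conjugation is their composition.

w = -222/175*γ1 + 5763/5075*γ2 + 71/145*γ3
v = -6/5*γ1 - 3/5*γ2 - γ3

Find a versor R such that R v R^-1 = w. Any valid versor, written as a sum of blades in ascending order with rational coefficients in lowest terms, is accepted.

Here q(v) = q(w) = 2/25; the classical choice R = v + w = -432/175*γ1 + 2718/5075*γ2 - 74/145*γ3 then realises v -> w under the sandwich.
Answer: -432/175*γ1 + 2718/5075*γ2 - 74/145*γ3


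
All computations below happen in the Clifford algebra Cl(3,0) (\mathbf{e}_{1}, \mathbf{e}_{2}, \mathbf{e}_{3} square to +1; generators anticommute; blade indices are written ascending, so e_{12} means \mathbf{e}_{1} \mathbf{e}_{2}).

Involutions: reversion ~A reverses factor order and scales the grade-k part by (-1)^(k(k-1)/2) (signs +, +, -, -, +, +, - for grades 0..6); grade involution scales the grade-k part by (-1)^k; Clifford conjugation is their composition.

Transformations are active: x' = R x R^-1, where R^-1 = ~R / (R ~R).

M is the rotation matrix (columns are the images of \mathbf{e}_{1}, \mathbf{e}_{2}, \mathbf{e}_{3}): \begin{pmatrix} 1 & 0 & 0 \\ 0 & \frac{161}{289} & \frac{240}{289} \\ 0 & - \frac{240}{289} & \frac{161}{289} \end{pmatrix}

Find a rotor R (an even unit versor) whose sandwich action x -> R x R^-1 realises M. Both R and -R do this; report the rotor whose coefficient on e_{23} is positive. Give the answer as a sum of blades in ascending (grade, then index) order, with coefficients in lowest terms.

Method: write R = a + b12*e_{12} + b13*e_{13} + b23*e_{23} with a^2 + b12^2 + b13^2 + b23^2 = 1 (so R^-1 = ~R). Expanding the columns R e_j ~R gives tr M = 4a^2 - 1 and, from the antisymmetric part, M21 - M12 = -4a*b12, M13 - M31 = 4a*b13, M32 - M23 = -4a*b23.
Here tr M = \frac{611}{289}, so a^2 = (1 + tr M)/4 = \frac{225}{289} and a = ±\frac{15}{17}. Taking a = \frac{15}{17}: M21 - M12 = 0, M13 - M31 = 0, M32 - M23 = -\frac{480}{289}, giving b12 = 0, b13 = 0, b23 = \frac{8}{17}, i.e. R = \frac{15}{17} + \frac{8}{17} e_{23}.
Its e_{23} coefficient is already positive.
Answer: \frac{15}{17} + \frac{8}{17} e_{23}. Key observation: the double cover Spin(3) -> SO(3) sends R and -R to the same matrix (trace \frac{611}{289} here), so the stated sign of the e_{23} coefficient is what selects one sheet.


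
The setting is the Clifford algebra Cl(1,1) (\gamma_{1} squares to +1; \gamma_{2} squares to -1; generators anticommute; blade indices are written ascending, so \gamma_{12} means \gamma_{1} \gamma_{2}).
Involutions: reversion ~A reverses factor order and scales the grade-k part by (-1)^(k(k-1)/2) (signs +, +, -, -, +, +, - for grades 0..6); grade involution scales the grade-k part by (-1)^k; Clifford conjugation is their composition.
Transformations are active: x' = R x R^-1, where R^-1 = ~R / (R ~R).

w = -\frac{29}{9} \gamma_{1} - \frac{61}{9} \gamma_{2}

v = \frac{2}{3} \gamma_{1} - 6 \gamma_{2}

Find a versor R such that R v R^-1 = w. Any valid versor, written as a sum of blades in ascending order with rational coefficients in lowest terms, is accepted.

Reasoning: v^2 = w^2 = -\frac{320}{9} since conjugation preserves the quadratic form; R = v + w = -\frac{23}{9} \gamma_{1} - \frac{115}{9} \gamma_{2} is then valid when invertible, keeping its own part and reversing (v - w)/2.
Answer: -\frac{23}{9} \gamma_{1} - \frac{115}{9} \gamma_{2}


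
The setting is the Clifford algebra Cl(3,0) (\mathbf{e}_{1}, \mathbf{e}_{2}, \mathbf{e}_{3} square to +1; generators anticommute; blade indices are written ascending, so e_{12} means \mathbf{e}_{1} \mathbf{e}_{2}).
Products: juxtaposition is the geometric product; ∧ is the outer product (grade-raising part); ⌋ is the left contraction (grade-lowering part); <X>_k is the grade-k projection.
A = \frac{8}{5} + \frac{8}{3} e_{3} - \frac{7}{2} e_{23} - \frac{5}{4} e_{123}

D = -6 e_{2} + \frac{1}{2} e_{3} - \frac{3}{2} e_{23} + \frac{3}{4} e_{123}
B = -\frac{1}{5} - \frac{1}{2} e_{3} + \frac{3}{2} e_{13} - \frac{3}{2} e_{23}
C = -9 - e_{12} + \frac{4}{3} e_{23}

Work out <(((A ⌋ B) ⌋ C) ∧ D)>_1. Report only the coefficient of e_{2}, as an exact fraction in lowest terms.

step 1: -\frac{2071}{300} - 4 e_{1} + 4 e_{2} - \frac{4}{5} e_{3} + \frac{12}{5} e_{13} - \frac{12}{5} e_{23}
step 2: \frac{6533}{100} + 4 e_{1} + \frac{76}{15} e_{2} + \frac{16}{3} e_{3} + \frac{2071}{300} e_{12} - \frac{2071}{225} e_{23}
step 3: -\frac{19599}{50} e_{2} + \frac{6533}{200} e_{3} - 24 e_{12} + 2 e_{13} - \frac{38077}{600} e_{23} + \frac{55739}{1200} e_{123}
step 4: -\frac{19599}{50} e_{2} + \frac{6533}{200} e_{3}
Answer: -\frac{19599}{50}


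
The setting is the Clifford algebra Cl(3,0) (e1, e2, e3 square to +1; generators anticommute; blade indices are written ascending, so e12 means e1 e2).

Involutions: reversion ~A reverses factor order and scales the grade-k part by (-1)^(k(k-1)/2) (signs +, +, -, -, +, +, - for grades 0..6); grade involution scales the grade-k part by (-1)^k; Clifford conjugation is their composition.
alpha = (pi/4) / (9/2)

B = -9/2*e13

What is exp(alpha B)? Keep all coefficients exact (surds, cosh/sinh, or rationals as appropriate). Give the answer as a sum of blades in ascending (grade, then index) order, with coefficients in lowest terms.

B^2 = (-9/2)^2*(e13)^2 = 81/4*(-1) = -81/4 (a basis 2-blade squares to minus the product of its generators' squares).
B^2 = -81/4 — the negative square puts this in the circular regime; l = 9/2, alpha*l = pi/4, so exp(alpha B) = cos(pi/4) + (sin(pi/4)/(9/2))*B = sqrt(2)/2 + (sqrt(2)/9)*B.
Answer: sqrt(2)/2 - sqrt(2)/2*e13


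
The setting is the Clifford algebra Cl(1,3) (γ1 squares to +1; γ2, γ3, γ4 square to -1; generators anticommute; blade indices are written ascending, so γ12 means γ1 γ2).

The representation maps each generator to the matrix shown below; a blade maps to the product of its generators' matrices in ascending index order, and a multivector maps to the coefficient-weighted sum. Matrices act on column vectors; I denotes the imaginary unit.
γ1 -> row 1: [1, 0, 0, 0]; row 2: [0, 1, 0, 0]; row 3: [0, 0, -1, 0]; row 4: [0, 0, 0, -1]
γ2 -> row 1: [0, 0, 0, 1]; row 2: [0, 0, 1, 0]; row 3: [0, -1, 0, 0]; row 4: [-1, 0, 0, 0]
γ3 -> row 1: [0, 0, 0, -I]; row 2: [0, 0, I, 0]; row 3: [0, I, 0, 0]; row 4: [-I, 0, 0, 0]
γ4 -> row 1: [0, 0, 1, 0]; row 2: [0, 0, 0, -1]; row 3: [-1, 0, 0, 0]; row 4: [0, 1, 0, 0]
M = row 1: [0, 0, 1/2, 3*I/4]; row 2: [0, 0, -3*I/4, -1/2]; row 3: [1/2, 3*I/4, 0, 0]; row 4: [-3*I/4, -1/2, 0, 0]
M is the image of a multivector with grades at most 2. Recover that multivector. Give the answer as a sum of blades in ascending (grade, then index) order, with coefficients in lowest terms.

Method: the blade images are trace-orthogonal — tr(rho(e_A) rho(e_B)^-1) = 4 if A = B and 0 otherwise — and rho(e_A)^-1 = (e_A)^2 * rho(e_A) with (e_A)^2 = +1 or -1, so the coefficient of e_A in the preimage is (e_A)^2 * tr(M rho(e_A))/4.
Nonzero projections over blades of grade <= 2: γ13: (γ13)^2 = +1, tr(M rho(γ13)) = -3, coefficient -3/4; γ14: (γ14)^2 = +1, tr(M rho(γ14)) = 2, coefficient 1/2. Every other blade of grade <= 2 projects to 0.
Answer: -3/4*γ13 + 1/2*γ14


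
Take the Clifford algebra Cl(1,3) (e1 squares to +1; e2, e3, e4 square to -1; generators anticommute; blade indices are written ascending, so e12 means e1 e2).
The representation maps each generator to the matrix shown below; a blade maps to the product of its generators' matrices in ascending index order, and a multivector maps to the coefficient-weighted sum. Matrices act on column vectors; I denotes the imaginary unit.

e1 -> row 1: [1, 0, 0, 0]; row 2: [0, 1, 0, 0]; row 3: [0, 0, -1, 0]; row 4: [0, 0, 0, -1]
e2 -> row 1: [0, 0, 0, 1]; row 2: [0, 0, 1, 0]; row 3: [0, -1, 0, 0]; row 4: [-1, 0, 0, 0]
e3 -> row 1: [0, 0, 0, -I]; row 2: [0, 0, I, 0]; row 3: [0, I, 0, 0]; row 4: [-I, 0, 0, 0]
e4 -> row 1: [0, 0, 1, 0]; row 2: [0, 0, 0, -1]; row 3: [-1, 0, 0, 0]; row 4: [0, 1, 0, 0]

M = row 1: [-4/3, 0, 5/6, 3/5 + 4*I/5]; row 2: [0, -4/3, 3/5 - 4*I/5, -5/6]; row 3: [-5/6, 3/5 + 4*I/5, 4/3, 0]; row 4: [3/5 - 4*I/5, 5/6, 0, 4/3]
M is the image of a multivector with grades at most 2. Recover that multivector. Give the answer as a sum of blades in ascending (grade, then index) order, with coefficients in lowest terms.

Method: the blade images are trace-orthogonal — tr(rho(e_A) rho(e_B)^-1) = 4 if A = B and 0 otherwise — and rho(e_A)^-1 = (e_A)^2 * rho(e_A) with (e_A)^2 = +1 or -1, so the coefficient of e_A in the preimage is (e_A)^2 * tr(M rho(e_A))/4.
Nonzero projections over blades of grade <= 2: e1: (e1)^2 = +1, tr(M rho(e1)) = -16/3, coefficient -4/3; e4: (e4)^2 = -1, tr(M rho(e4)) = -10/3, coefficient 5/6; e12: (e12)^2 = +1, tr(M rho(e12)) = 12/5, coefficient 3/5; e13: (e13)^2 = +1, tr(M rho(e13)) = -16/5, coefficient -4/5. Every other blade of grade <= 2 projects to 0.
Answer: -4/3*e1 + 5/6*e4 + 3/5*e12 - 4/5*e13


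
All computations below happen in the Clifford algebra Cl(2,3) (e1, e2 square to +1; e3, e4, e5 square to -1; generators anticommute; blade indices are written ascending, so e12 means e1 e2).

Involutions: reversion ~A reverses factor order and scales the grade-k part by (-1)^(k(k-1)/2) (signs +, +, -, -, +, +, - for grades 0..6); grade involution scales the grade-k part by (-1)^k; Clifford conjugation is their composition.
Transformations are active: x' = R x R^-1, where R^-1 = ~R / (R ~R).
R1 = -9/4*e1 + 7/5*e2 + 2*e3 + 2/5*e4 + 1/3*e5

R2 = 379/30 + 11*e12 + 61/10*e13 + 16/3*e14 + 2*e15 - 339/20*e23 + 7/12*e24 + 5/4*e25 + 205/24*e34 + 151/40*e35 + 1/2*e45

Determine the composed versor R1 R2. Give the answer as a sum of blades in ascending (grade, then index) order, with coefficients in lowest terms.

Distribute over the terms of R1 (each basis-blade product reordered to ascending indices, repeated generators contracted through their squares):
(-9/4*e1) R2 = -1137/40*e1 - 99/4*e2 - 549/40*e3 - 12*e4 - 9/2*e5 + 3051/80*e123 - 21/16*e124 - 45/16*e125 - 615/32*e134 - 1359/160*e135 - 9/8*e145
(7/5*e2) R2 = -77/5*e1 + 2653/150*e2 - 2373/100*e3 + 49/60*e4 + 7/4*e5 - 427/50*e123 - 112/15*e124 - 14/5*e125 + 287/24*e234 + 1057/200*e235 + 7/10*e245
(2*e3) R2 = 61/5*e1 - 339/10*e2 + 379/15*e3 - 205/12*e4 - 151/20*e5 + 22*e123 - 32/3*e134 - 4*e135 - 7/6*e234 - 5/2*e235 + e345
(2/5*e4) R2 = 32/15*e1 + 7/30*e2 + 41/12*e3 + 379/75*e4 - 1/5*e5 + 22/5*e124 + 61/25*e134 - 4/5*e145 - 339/50*e234 - 1/2*e245 - 151/100*e345
(1/3*e5) R2 = 2/3*e1 + 5/12*e2 + 151/120*e3 + 1/6*e4 + 379/90*e5 + 11/3*e125 + 61/30*e135 + 16/9*e145 - 113/20*e235 + 7/36*e245 + 205/72*e345
Summing the partial products and collecting blades:
Answer: -1153/40*e1 - 6047/150*e2 - 1127/150*e3 - 3457/150*e4 - 283/45*e5 + 20639/400*e123 - 1051/240*e124 - 467/240*e125 - 65869/2400*e134 - 5021/480*e135 - 53/360*e145 + 2407/600*e234 - 573/200*e235 + 71/180*e245 + 4207/1800*e345


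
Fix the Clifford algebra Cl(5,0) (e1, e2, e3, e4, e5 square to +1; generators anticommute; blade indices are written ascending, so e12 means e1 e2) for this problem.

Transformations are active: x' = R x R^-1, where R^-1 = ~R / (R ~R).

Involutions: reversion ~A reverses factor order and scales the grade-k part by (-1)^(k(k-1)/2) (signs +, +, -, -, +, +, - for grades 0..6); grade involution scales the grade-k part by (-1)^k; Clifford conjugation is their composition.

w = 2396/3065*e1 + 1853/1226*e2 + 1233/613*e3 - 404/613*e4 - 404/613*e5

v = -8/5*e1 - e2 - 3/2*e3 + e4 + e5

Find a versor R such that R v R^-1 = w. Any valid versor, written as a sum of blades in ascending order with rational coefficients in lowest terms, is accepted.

Key observation: q(v) = q(w) = 781/100 (sandwiches preserve the norm), so R = v + w = -2508/3065*e1 + 627/1226*e2 + 627/1226*e3 + 209/613*e4 + 209/613*e5 works whenever it is invertible — the component of v along it is kept and (v - w)/2 reverses, sending v to w.
Answer: -2508/3065*e1 + 627/1226*e2 + 627/1226*e3 + 209/613*e4 + 209/613*e5


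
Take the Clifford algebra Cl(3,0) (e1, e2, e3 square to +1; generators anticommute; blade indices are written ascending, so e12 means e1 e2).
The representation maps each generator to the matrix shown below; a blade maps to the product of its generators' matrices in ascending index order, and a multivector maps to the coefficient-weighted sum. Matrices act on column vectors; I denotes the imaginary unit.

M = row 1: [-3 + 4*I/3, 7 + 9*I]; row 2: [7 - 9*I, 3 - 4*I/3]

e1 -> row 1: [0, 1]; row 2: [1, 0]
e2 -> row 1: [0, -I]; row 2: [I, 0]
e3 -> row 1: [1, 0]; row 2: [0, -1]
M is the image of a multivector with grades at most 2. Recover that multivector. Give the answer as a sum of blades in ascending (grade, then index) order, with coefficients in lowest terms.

Method: 1, rho(e1), rho(e2), rho(e3) form a trace-orthogonal basis of the 2x2 complex matrices (tr(X Y) = 2 if X = Y, else 0), so M = m0*1 + m1*rho(e1) + m2*rho(e2) + m3*rho(e3) with m0 = tr(M)/2 = 0, m1 = tr(M rho(e1))/2 = 7, m2 = tr(M rho(e2))/2 = -9, m3 = tr(M rho(e3))/2 = -3 + 4*I/3.
Multiplying table entries, the bivector images are rho(e12) = I*rho(e3), rho(e13) = -I*rho(e2), rho(e23) = I*rho(e1); with real blade coefficients the real parts of m0..m3 are the coefficients of 1, e1, e2, e3 and the imaginary parts give the bivectors (e23: Im m1, e13: -Im m2, e12: Im m3).
Answer: 7*e1 - 9*e2 - 3*e3 + 4/3*e12


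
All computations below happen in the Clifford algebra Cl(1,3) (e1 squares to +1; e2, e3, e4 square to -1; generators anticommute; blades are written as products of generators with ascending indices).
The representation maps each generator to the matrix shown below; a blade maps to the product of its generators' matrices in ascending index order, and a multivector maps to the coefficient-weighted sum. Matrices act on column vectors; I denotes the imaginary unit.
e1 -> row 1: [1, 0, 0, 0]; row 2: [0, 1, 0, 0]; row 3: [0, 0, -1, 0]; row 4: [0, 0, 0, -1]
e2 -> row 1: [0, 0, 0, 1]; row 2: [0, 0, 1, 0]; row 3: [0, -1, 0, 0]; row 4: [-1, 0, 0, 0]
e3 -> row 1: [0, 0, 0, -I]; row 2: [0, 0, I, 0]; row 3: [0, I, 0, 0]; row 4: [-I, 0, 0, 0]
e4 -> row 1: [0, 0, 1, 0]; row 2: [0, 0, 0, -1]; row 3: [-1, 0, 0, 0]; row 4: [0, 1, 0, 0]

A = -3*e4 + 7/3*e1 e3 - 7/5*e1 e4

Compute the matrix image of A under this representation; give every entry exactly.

Bivector images (products of the table entries): rho(e1 e3) = rho(e1)rho(e3) = row 1: [0, 0, 0, -I]; row 2: [0, 0, I, 0]; row 3: [0, -I, 0, 0]; row 4: [I, 0, 0, 0]; rho(e1 e4) = rho(e1)rho(e4) = row 1: [0, 0, 1, 0]; row 2: [0, 0, 0, -1]; row 3: [1, 0, 0, 0]; row 4: [0, -1, 0, 0].
M = (-3)*rho(e4) + (7/3)*rho(e1 e3) + (-7/5)*rho(e1 e4), summed entrywise:
Answer: row 1: [0, 0, -22/5, -7*I/3]; row 2: [0, 0, 7*I/3, 22/5]; row 3: [8/5, -7*I/3, 0, 0]; row 4: [7*I/3, -8/5, 0, 0]


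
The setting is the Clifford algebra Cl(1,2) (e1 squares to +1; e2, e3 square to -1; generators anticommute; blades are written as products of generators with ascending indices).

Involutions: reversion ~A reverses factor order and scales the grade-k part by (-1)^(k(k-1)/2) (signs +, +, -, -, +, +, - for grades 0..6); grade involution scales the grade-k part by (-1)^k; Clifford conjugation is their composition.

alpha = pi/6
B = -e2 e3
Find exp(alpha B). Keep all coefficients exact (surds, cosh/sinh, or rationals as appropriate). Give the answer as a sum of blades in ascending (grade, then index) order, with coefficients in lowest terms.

B^2 = (-1)^2*(e2 e3)^2 = 1*(-1) = -1 (a basis 2-blade squares to minus the product of its generators' squares).
B^2 = -1 — since the square is negative, the closed form is circular: l = 1, alpha*l = pi/6, so exp(alpha B) = cos(pi/6) + (sin(pi/6)/1)*B = sqrt(3)/2 + (1/2)*B.
Answer: sqrt(3)/2 - 1/2*e2 e3


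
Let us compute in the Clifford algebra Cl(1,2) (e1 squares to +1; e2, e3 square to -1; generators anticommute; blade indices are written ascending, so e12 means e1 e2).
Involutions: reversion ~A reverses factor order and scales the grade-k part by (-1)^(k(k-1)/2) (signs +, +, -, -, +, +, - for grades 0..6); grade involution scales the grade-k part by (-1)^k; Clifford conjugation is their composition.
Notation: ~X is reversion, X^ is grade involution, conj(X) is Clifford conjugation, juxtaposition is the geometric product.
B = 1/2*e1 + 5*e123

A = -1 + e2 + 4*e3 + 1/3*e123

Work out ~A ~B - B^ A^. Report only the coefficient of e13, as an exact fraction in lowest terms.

first term: -5/3 - 1/2*e1 + 39/2*e12 - 7*e13 - 1/6*e23 + 5*e123
second term: -5/3 + 1/2*e1 - 39/2*e12 + 7*e13 + 1/6*e23 + 5*e123
Answer: -14


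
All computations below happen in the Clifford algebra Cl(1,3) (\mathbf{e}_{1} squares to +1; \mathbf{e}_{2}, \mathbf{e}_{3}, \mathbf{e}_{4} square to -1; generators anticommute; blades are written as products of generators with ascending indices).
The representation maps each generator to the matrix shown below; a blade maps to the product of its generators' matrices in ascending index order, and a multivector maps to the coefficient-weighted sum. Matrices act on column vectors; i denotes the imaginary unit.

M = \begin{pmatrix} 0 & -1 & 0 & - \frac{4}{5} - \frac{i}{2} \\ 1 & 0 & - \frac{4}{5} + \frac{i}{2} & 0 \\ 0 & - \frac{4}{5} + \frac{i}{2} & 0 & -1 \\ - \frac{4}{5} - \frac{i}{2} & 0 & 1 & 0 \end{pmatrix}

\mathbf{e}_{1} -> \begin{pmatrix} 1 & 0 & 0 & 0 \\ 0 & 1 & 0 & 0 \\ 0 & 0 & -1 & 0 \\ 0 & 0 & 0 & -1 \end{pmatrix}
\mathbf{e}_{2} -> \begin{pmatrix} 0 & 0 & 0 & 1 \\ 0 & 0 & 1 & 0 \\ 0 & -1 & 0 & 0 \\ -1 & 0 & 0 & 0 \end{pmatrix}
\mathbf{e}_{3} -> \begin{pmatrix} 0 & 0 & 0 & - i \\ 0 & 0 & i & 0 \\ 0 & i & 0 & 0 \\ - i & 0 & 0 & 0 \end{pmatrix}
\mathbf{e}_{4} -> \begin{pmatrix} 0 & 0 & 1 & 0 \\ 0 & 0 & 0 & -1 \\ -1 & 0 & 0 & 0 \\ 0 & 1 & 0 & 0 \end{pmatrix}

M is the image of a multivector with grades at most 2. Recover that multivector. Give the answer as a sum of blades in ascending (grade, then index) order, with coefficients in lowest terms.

Method: the blade images are trace-orthogonal — tr(rho(e_A) rho(e_B)^-1) = 4 if A = B and 0 otherwise — and rho(e_A)^-1 = (e_A)^2 * rho(e_A) with (e_A)^2 = +1 or -1, so the coefficient of e_A in the preimage is (e_A)^2 * tr(M rho(e_A))/4.
Nonzero projections over blades of grade <= 2: e_{3}: (e_{3})^2 = -1, tr(M rho(e_{3})) = -2, coefficient \frac{1}{2}; e_{1} e_{2}: (e_{1} e_{2})^2 = +1, tr(M rho(e_{1} e_{2})) = - \frac{16}{5}, coefficient -\frac{4}{5}; e_{2} e_{4}: (e_{2} e_{4})^2 = -1, tr(M rho(e_{2} e_{4})) = 4, coefficient -1. Every other blade of grade <= 2 projects to 0.
Answer: \frac{1}{2} e_{3} - \frac{4}{5} e_{1} e_{2} - e_{2} e_{4}


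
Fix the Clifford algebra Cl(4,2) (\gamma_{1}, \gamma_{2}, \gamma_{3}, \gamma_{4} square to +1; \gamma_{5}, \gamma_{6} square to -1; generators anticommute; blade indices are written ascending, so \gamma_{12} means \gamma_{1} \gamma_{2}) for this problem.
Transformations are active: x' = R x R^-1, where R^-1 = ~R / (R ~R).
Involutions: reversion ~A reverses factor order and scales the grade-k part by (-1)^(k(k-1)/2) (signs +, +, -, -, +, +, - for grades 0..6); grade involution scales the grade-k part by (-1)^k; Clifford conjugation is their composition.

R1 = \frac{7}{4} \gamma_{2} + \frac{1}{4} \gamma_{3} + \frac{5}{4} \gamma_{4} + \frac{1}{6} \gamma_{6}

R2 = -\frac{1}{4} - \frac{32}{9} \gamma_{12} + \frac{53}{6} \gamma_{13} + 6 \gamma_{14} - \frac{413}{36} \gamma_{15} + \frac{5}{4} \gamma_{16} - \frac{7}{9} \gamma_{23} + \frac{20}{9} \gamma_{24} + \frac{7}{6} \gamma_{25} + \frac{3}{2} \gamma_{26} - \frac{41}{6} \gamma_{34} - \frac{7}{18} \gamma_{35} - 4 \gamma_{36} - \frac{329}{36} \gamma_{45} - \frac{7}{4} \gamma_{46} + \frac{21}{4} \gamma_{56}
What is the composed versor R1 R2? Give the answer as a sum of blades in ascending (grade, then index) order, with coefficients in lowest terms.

Distribute over the terms of R1 (each basis-blade product reordered to ascending indices, repeated generators contracted through their squares):
(\frac{7}{4} \gamma_{2}) R2 = \frac{56}{9} \gamma_{1} - \frac{7}{16} \gamma_{2} - \frac{49}{36} \gamma_{3} + \frac{35}{9} \gamma_{4} + \frac{49}{24} \gamma_{5} + \frac{21}{8} \gamma_{6} - \frac{371}{24} \gamma_{123} - \frac{21}{2} \gamma_{124} + \frac{2891}{144} \gamma_{125} - \frac{35}{16} \gamma_{126} - \frac{287}{24} \gamma_{234} - \frac{49}{72} \gamma_{235} - 7 \gamma_{236} - \frac{2303}{144} \gamma_{245} - \frac{49}{16} \gamma_{246} + \frac{147}{16} \gamma_{256}
(\frac{1}{4} \gamma_{3}) R2 = -\frac{53}{24} \gamma_{1} + \frac{7}{36} \gamma_{2} - \frac{1}{16} \gamma_{3} - \frac{41}{24} \gamma_{4} - \frac{7}{72} \gamma_{5} - \gamma_{6} - \frac{8}{9} \gamma_{123} - \frac{3}{2} \gamma_{134} + \frac{413}{144} \gamma_{135} - \frac{5}{16} \gamma_{136} - \frac{5}{9} \gamma_{234} - \frac{7}{24} \gamma_{235} - \frac{3}{8} \gamma_{236} - \frac{329}{144} \gamma_{345} - \frac{7}{16} \gamma_{346} + \frac{21}{16} \gamma_{356}
(\frac{5}{4} \gamma_{4}) R2 = -\frac{15}{2} \gamma_{1} - \frac{25}{9} \gamma_{2} + \frac{205}{24} \gamma_{3} - \frac{5}{16} \gamma_{4} - \frac{1645}{144} \gamma_{5} - \frac{35}{16} \gamma_{6} - \frac{40}{9} \gamma_{124} + \frac{265}{24} \gamma_{134} + \frac{2065}{144} \gamma_{145} - \frac{25}{16} \gamma_{146} - \frac{35}{36} \gamma_{234} - \frac{35}{24} \gamma_{245} - \frac{15}{8} \gamma_{246} + \frac{35}{72} \gamma_{345} + 5 \gamma_{346} + \frac{105}{16} \gamma_{456}
(\frac{1}{6} \gamma_{6}) R2 = \frac{5}{24} \gamma_{1} + \frac{1}{4} \gamma_{2} - \frac{2}{3} \gamma_{3} - \frac{7}{24} \gamma_{4} + \frac{7}{8} \gamma_{5} - \frac{1}{24} \gamma_{6} - \frac{16}{27} \gamma_{126} + \frac{53}{36} \gamma_{136} + \gamma_{146} - \frac{413}{216} \gamma_{156} - \frac{7}{54} \gamma_{236} + \frac{10}{27} \gamma_{246} + \frac{7}{36} \gamma_{256} - \frac{41}{36} \gamma_{346} - \frac{7}{108} \gamma_{356} - \frac{329}{216} \gamma_{456}
Summing the partial products and collecting blades:
Answer: -\frac{59}{18} \gamma_{1} - \frac{133}{48} \gamma_{2} + \frac{929}{144} \gamma_{3} + \frac{227}{144} \gamma_{4} - \frac{413}{48} \gamma_{5} - \frac{29}{48} \gamma_{6} - \frac{1177}{72} \gamma_{123} - \frac{269}{18} \gamma_{124} + \frac{2891}{144} \gamma_{125} - \frac{1201}{432} \gamma_{126} + \frac{229}{24} \gamma_{134} + \frac{413}{144} \gamma_{135} + \frac{167}{144} \gamma_{136} + \frac{2065}{144} \gamma_{145} - \frac{9}{16} \gamma_{146} - \frac{413}{216} \gamma_{156} - \frac{971}{72} \gamma_{234} - \frac{35}{36} \gamma_{235} - \frac{1621}{216} \gamma_{236} - \frac{2513}{144} \gamma_{245} - \frac{1973}{432} \gamma_{246} + \frac{1351}{144} \gamma_{256} - \frac{259}{144} \gamma_{345} + \frac{493}{144} \gamma_{346} + \frac{539}{432} \gamma_{356} + \frac{2177}{432} \gamma_{456}


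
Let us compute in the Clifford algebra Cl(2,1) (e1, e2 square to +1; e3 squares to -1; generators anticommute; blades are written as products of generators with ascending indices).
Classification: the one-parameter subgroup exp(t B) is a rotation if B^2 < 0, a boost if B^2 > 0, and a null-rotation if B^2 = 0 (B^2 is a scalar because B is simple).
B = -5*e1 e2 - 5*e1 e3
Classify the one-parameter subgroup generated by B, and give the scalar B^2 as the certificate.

B^2 term by term: the squares give (-5)^2*(e1 e2)^2 + (-5)^2*(e1 e3)^2 = 25*(-1) + 25*(+1) = 0 (each basis 2-blade squares to minus the product of its generators' squares); cross terms between blades sharing an index anticommute and cancel. So B^2 = 0.
Answer: null-rotation, certificate B^2 = 0. No conjugation can change B^2 = 0; the sign gives the class.


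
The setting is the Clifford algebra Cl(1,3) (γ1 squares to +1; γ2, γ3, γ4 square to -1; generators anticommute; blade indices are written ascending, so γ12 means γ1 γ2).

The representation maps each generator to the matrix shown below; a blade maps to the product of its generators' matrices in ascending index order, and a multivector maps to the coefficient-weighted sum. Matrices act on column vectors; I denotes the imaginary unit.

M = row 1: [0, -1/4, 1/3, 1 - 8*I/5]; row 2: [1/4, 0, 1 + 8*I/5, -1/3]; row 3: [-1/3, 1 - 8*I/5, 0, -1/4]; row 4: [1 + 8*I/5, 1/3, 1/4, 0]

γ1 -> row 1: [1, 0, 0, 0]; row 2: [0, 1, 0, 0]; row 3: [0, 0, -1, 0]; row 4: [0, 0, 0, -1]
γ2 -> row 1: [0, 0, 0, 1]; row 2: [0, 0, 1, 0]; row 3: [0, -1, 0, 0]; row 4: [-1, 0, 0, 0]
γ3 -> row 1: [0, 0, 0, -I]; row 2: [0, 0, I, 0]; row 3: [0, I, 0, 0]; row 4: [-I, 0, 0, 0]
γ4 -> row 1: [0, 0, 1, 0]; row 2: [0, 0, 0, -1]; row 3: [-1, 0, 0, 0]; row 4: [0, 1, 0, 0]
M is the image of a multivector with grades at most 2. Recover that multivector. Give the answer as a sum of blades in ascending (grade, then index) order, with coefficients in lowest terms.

Method: the blade images are trace-orthogonal — tr(rho(e_A) rho(e_B)^-1) = 4 if A = B and 0 otherwise — and rho(e_A)^-1 = (e_A)^2 * rho(e_A) with (e_A)^2 = +1 or -1, so the coefficient of e_A in the preimage is (e_A)^2 * tr(M rho(e_A))/4.
Nonzero projections over blades of grade <= 2: γ4: (γ4)^2 = -1, tr(M rho(γ4)) = -4/3, coefficient 1/3; γ12: (γ12)^2 = +1, tr(M rho(γ12)) = 4, coefficient 1; γ13: (γ13)^2 = +1, tr(M rho(γ13)) = 32/5, coefficient 8/5; γ24: (γ24)^2 = -1, tr(M rho(γ24)) = 1, coefficient -1/4. Every other blade of grade <= 2 projects to 0.
Answer: 1/3*γ4 + γ12 + 8/5*γ13 - 1/4*γ24


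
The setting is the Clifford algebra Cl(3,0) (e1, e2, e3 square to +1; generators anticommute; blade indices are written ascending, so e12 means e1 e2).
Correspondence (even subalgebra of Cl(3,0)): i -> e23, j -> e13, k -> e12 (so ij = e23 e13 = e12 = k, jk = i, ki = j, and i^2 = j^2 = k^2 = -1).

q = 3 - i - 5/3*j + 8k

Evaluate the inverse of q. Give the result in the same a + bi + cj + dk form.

In blades: q = 3 + 8*e12 - 5/3*e13 - e23.
With qbar = 3 - 8*e12 + 5/3*e13 + e23 (scalar fixed, mapped units negated), q qbar = 691/9 (the sum of squared coefficients), so q^-1 = qbar / (691/9) = 27/691 - 72/691*e12 + 15/691*e13 + 9/691*e23; translating back:
Answer: 27/691 + 9/691*i + 15/691*j - 72/691*k


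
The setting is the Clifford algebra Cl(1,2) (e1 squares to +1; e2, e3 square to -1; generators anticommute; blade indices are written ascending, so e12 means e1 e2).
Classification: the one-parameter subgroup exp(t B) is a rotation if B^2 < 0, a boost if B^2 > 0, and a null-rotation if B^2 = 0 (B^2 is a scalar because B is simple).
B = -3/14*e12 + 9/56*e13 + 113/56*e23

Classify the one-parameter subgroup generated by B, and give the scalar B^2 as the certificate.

B^2 term by term: the squares give (-3/14)^2*(e12)^2 + (9/56)^2*(e13)^2 + (113/56)^2*(e23)^2 = 9/196*(+1) + 81/3136*(+1) + 12769/3136*(-1) = -4 (each basis 2-blade squares to minus the product of its generators' squares); cross terms between blades sharing an index anticommute and cancel. So B^2 = -4.
Answer: rotation, certificate B^2 = -4. Certificate logic: -4 is a conjugation-invariant scalar, so its sign fixes rotation versus boost versus null-rotation outright.


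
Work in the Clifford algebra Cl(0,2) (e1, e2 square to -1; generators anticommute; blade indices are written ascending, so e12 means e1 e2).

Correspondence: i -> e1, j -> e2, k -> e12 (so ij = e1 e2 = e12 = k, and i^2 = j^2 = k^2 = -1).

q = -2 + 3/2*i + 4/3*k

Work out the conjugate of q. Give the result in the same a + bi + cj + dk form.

In blades: q = -2 + 3/2*e1 + 4/3*e12.
Conjugation here is Clifford conjugation: the scalar is fixed and the grade-1 and grade-2 blades all flip sign, giving -2 - 3/2*e1 - 4/3*e12; translating back:
Answer: -2 - 3/2*i - 4/3*k


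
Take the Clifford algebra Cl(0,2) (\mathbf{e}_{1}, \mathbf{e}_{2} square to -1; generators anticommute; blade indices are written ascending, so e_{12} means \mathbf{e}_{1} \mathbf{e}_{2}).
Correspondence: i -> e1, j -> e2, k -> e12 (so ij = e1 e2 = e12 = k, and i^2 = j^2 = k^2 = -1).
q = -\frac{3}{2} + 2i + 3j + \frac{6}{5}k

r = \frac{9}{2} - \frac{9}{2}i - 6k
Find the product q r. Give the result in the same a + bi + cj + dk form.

In blades: q = -\frac{3}{2} + 2 e_{1} + 3 e_{2} + \frac{6}{5} e_{12}, r = \frac{9}{2} - \frac{9}{2} e_{1} - 6 e_{12}.
Distribute q over r term by term (generator squares from the signature, products reordered to ascending indices): (-\frac{3}{2})*r = -\frac{27}{4} + \frac{27}{4} e_{1} + 9 e_{12}; (2 e_{1})*r = 9 + 9 e_{1} + 12 e_{2}; (3 e_{2})*r = -18 e_{1} + \frac{27}{2} e_{2} + \frac{27}{2} e_{12}; (\frac{6}{5} e_{12})*r = \frac{36}{5} - \frac{27}{5} e_{2} + \frac{27}{5} e_{12}.
Sum: \frac{189}{20} - \frac{9}{4} e_{1} + \frac{201}{10} e_{2} + \frac{279}{10} e_{12}; translating back through the correspondence:
Answer: \frac{189}{20} - \frac{9}{4}i + \frac{201}{10}j + \frac{279}{10}k


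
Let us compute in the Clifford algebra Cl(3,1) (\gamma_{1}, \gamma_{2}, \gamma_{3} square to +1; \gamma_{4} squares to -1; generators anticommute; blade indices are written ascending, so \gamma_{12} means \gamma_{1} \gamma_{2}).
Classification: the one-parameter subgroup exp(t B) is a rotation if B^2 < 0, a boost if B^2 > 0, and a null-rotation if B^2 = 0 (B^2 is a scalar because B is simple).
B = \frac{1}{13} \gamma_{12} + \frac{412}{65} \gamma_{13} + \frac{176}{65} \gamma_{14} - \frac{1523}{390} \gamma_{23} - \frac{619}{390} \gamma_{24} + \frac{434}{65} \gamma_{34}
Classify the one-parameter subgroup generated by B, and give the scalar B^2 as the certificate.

B^2 term by term: the squares give (\frac{1}{13})^2*(\gamma_{12})^2 + (\frac{412}{65})^2*(\gamma_{13})^2 + (\frac{176}{65})^2*(\gamma_{14})^2 + (-\frac{1523}{390})^2*(\gamma_{23})^2 + (-\frac{619}{390})^2*(\gamma_{24})^2 + (\frac{434}{65})^2*(\gamma_{34})^2 = \frac{1}{169}*(-1) + \frac{169744}{4225}*(-1) + \frac{30976}{4225}*(+1) + \frac{2319529}{152100}*(-1) + \frac{383161}{152100}*(+1) + \frac{188356}{4225}*(+1) = -1 (each basis 2-blade squares to minus the product of its generators' squares); cross terms between blades sharing an index anticommute and cancel; the commuting (index-disjoint) pairs give grade-4 terms 2*c*c'*(blade product), which cancel blade by blade — \gamma_{1234}: \frac{868}{845} + \frac{255028}{12675} - \frac{268048}{12675} = 0 — confirming B is simple. So B^2 = -1.
Answer: rotation, certificate B^2 = -1. Certificate logic: -1 is a conjugation-invariant scalar, so its sign fixes rotation versus boost versus null-rotation outright.


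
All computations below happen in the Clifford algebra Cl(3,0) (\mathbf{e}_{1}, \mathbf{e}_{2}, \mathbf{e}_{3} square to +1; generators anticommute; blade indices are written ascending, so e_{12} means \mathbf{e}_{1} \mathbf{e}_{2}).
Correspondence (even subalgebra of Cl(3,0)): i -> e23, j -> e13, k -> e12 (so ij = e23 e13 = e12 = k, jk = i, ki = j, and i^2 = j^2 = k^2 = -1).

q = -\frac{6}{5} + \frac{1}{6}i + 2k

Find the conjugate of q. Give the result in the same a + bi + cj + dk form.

In blades: q = -\frac{6}{5} + 2 e_{12} + \frac{1}{6} e_{23}.
Quaternion conjugation is reversion on the even subalgebra: the scalar is fixed and every grade-2 blade flips sign, giving -\frac{6}{5} - 2 e_{12} - \frac{1}{6} e_{23}; translating back:
Answer: -\frac{6}{5} - \frac{1}{6}i - 2k


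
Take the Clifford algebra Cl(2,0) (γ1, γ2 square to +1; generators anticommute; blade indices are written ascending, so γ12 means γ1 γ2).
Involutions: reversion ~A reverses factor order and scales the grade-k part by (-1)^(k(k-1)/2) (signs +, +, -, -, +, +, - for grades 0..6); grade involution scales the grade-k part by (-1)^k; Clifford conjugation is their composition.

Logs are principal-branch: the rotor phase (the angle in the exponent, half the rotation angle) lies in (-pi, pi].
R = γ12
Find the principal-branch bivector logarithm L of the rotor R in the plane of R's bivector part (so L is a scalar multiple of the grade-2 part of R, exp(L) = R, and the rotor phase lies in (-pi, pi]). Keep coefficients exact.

The scalar part of R is 0, which pins the rotor phase on the principal branch; dividing the bivector part by the sine of that phase recovers the unit plane, and L is the phase times that plane.
Concretely: cos(phase) = 0 gives phase = ±pi/2, and since phase/sin(phase) is even the sign is immaterial: L = (phase/sin(phase)) * <R>_2 = (pi/2) * <R>_2.
Answer: pi/2*γ12


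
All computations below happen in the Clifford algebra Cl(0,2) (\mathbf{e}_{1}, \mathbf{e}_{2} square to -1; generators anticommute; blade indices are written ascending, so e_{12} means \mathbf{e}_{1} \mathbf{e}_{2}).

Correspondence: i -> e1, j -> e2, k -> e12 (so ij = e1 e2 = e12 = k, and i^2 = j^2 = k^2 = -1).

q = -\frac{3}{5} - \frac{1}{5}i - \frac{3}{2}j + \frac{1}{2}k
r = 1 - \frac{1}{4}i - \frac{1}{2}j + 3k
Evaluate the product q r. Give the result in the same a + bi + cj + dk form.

In blades: q = -\frac{3}{5} - \frac{1}{5} e_{1} - \frac{3}{2} e_{2} + \frac{1}{2} e_{12}, r = 1 - \frac{1}{4} e_{1} - \frac{1}{2} e_{2} + 3 e_{12}.
Distribute q over r term by term (generator squares from the signature, products reordered to ascending indices): (-\frac{3}{5})*r = -\frac{3}{5} + \frac{3}{20} e_{1} + \frac{3}{10} e_{2} - \frac{9}{5} e_{12}; (-\frac{1}{5} e_{1})*r = -\frac{1}{20} - \frac{1}{5} e_{1} + \frac{3}{5} e_{2} + \frac{1}{10} e_{12}; (-\frac{3}{2} e_{2})*r = -\frac{3}{4} - \frac{9}{2} e_{1} - \frac{3}{2} e_{2} - \frac{3}{8} e_{12}; (\frac{1}{2} e_{12})*r = -\frac{3}{2} + \frac{1}{4} e_{1} - \frac{1}{8} e_{2} + \frac{1}{2} e_{12}.
Sum: -\frac{29}{10} - \frac{43}{10} e_{1} - \frac{29}{40} e_{2} - \frac{63}{40} e_{12}; translating back through the correspondence:
Answer: -\frac{29}{10} - \frac{43}{10}i - \frac{29}{40}j - \frac{63}{40}k


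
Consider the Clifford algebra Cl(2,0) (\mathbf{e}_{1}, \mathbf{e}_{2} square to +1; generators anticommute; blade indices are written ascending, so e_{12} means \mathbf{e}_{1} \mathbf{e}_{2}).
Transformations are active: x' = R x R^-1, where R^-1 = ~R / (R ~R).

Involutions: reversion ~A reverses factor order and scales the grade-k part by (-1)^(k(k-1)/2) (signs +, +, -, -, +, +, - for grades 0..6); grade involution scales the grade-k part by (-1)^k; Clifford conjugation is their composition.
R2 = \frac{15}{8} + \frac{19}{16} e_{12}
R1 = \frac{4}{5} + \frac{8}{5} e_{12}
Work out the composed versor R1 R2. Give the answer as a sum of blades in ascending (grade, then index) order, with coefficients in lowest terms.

Distribute over the terms of R1 (each basis-blade product reordered to ascending indices, repeated generators contracted through their squares):
(\frac{4}{5}) R2 = \frac{3}{2} + \frac{19}{20} e_{12}
(\frac{8}{5} e_{12}) R2 = -\frac{19}{10} + 3 e_{12}
Summing the partial products and collecting blades:
Answer: -\frac{2}{5} + \frac{79}{20} e_{12}


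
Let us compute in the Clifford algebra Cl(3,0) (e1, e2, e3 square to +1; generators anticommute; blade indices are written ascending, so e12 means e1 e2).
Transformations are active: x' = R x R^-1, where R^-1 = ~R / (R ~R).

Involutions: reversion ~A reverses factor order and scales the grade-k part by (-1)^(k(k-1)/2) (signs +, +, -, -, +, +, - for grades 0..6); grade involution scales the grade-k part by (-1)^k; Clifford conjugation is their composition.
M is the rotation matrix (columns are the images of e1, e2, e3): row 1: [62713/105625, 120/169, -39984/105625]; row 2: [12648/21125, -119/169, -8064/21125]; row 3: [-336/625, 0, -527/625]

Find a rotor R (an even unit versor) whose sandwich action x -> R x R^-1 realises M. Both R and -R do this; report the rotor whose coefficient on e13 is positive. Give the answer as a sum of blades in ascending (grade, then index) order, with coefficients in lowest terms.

Method: write R = a + b12*e12 + b13*e13 + b23*e23 with a^2 + b12^2 + b13^2 + b23^2 = 1 (so R^-1 = ~R). Expanding the columns R e_j ~R gives tr M = 4a^2 - 1 and, from the antisymmetric part, M21 - M12 = -4a*b12, M13 - M31 = 4a*b13, M32 - M23 = -4a*b23.
Here tr M = -4029/4225, so a^2 = (1 + tr M)/4 = 49/4225 and a = ±7/65. Taking a = 7/65: M21 - M12 = -2352/21125, M13 - M31 = 672/4225, M32 - M23 = 8064/21125, giving b12 = 84/325, b13 = 24/65, b23 = -288/325, i.e. R = 7/65 + 84/325*e12 + 24/65*e13 - 288/325*e23.
Its e13 coefficient is already positive.
Answer: 7/65 + 84/325*e12 + 24/65*e13 - 288/325*e23. Uniqueness: Spin(3) -> SO(3) maps R and -R to the same rotation of trace -4029/4225; fixing the sign of the e13 coefficient removes the ambiguity.


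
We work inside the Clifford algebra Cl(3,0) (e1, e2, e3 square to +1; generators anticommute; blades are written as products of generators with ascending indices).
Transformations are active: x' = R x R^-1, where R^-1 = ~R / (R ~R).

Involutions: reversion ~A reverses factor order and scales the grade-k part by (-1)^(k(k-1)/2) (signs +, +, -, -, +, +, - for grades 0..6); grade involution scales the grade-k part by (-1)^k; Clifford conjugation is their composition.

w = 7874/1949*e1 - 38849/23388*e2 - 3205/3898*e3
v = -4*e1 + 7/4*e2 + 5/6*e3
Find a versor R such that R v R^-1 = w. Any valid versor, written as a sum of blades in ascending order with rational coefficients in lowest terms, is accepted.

The midline construction: v and w both square to 2845/144, so reflecting in their sum 78/1949*e1 + 520/5847*e2 + 65/5847*e3 exchanges them.
Answer: 78/1949*e1 + 520/5847*e2 + 65/5847*e3


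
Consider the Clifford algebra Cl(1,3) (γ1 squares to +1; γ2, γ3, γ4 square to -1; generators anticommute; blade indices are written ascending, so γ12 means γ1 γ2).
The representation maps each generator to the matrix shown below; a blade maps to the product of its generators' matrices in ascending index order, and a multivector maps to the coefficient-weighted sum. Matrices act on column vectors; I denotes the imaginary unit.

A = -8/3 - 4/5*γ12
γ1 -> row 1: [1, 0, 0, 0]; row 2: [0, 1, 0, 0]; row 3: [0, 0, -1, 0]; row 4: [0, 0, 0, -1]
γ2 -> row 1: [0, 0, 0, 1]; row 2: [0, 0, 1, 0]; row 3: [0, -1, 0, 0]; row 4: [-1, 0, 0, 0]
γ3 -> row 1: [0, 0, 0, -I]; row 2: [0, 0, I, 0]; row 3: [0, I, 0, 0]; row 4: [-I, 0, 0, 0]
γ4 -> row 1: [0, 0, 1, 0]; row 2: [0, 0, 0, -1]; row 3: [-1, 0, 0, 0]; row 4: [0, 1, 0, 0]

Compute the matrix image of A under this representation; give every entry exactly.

Bivector images (products of the table entries): rho(γ12) = rho(γ1)rho(γ2) = row 1: [0, 0, 0, 1]; row 2: [0, 0, 1, 0]; row 3: [0, 1, 0, 0]; row 4: [1, 0, 0, 0].
M = (-8/3)*1 + (-4/5)*rho(γ12), summed entrywise (1 is the identity matrix):
Answer: row 1: [-8/3, 0, 0, -4/5]; row 2: [0, -8/3, -4/5, 0]; row 3: [0, -4/5, -8/3, 0]; row 4: [-4/5, 0, 0, -8/3]
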